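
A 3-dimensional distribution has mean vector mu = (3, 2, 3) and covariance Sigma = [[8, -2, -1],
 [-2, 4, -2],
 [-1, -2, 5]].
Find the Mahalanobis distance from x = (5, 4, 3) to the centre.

Step 1 — centre the observation: (x - mu) = (2, 2, 0).

Step 2 — invert Sigma (cofactor / det for 3×3, or solve directly):
  Sigma^{-1} = [[0.1667, 0.125, 0.0833],
 [0.125, 0.4062, 0.1875],
 [0.0833, 0.1875, 0.2917]].

Step 3 — form the quadratic (x - mu)^T · Sigma^{-1} · (x - mu):
  Sigma^{-1} · (x - mu) = (0.5833, 1.0625, 0.5417).
  (x - mu)^T · [Sigma^{-1} · (x - mu)] = (2)·(0.5833) + (2)·(1.0625) + (0)·(0.5417) = 3.2917.

Step 4 — take square root: d = √(3.2917) ≈ 1.8143.

d(x, mu) = √(3.2917) ≈ 1.8143


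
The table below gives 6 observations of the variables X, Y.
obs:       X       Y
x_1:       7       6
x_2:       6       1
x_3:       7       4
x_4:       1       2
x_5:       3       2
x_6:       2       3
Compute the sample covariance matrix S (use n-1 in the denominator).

Step 1 — column means:
  mean(X) = (7 + 6 + 7 + 1 + 3 + 2) / 6 = 26/6 = 4.3333
  mean(Y) = (6 + 1 + 4 + 2 + 2 + 3) / 6 = 18/6 = 3

Step 2 — sample covariance S[i,j] = (1/(n-1)) · Σ_k (x_{k,i} - mean_i) · (x_{k,j} - mean_j), with n-1 = 5.
  S[X,X] = ((2.6667)·(2.6667) + (1.6667)·(1.6667) + (2.6667)·(2.6667) + (-3.3333)·(-3.3333) + (-1.3333)·(-1.3333) + (-2.3333)·(-2.3333)) / 5 = 35.3333/5 = 7.0667
  S[X,Y] = ((2.6667)·(3) + (1.6667)·(-2) + (2.6667)·(1) + (-3.3333)·(-1) + (-1.3333)·(-1) + (-2.3333)·(0)) / 5 = 12/5 = 2.4
  S[Y,Y] = ((3)·(3) + (-2)·(-2) + (1)·(1) + (-1)·(-1) + (-1)·(-1) + (0)·(0)) / 5 = 16/5 = 3.2

S is symmetric (S[j,i] = S[i,j]). Assembling:

S = [[7.0667, 2.4],
 [2.4, 3.2]]


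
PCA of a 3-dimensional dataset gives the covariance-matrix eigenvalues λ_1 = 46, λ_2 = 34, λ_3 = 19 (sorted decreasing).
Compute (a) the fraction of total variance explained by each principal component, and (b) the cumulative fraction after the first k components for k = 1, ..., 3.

Step 1 — total variance = trace(Sigma) = Σ λ_i = 46 + 34 + 19 = 99.

Step 2 — fraction explained by component i = λ_i / Σ λ:
  PC1: 46/99 = 0.4646
  PC2: 34/99 = 0.3434
  PC3: 19/99 = 0.1919

Step 3 — cumulative fraction after k components = (λ_1 + ... + λ_k) / Σ λ:
  k = 1: 46/99 = 0.4646
  k = 2: (46 + 34)/99 = 80/99 = 0.8081
  k = 3: (46 + 34 + 19)/99 = 99/99 = 1

Summary (fraction, with percent):

explained: PC1 0.4646 (46.46%), PC2 0.3434 (34.34%), PC3 0.1919 (19.19%);  cumulative: 0.4646, 0.8081, 1


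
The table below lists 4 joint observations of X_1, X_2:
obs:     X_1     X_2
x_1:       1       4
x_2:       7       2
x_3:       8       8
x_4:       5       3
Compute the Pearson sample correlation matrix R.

Step 1 — column means:
  mean(X_1) = (1 + 7 + 8 + 5) / 4 = 21/4 = 5.25
  mean(X_2) = (4 + 2 + 8 + 3) / 4 = 17/4 = 4.25

Step 2 — sample variances and covariances s[i,j] = (1/(n-1)) · Σ_k (x_{k,i} - mean_i) · (x_{k,j} - mean_j), with n-1 = 3:
  s[X_1,X_1] = ((-4.25)·(-4.25) + (1.75)·(1.75) + (2.75)·(2.75) + (-0.25)·(-0.25)) / 3 = 28.75/3 = 9.5833
  s[X_1,X_2] = ((-4.25)·(-0.25) + (1.75)·(-2.25) + (2.75)·(3.75) + (-0.25)·(-1.25)) / 3 = 7.75/3 = 2.5833
  s[X_2,X_2] = ((-0.25)·(-0.25) + (-2.25)·(-2.25) + (3.75)·(3.75) + (-1.25)·(-1.25)) / 3 = 20.75/3 = 6.9167
  Sample standard deviations s_i = √(s[i,i]):
  s(X_1) = √(9.5833) = 3.0957
  s(X_2) = √(6.9167) = 2.63

Step 3 — r_{ij} = s_{ij} / (s_i · s_j):
  r[X_1,X_1] = 1 (diagonal).
  r[X_1,X_2] = 2.5833 / (3.0957 · 2.63) = 2.5833 / 8.1415 = 0.3173
  r[X_2,X_2] = 1 (diagonal).

R is symmetric with unit diagonal. Assembling:

R = [[1, 0.3173],
 [0.3173, 1]]


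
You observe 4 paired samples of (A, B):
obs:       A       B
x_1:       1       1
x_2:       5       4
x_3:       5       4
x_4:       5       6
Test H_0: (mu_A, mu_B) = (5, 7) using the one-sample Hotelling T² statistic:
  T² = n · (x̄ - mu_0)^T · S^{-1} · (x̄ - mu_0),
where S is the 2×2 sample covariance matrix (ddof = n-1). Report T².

Step 1 — sample mean vector:
  mean(A) = (1 + 5 + 5 + 5) / 4 = 16/4 = 4
  mean(B) = (1 + 4 + 4 + 6) / 4 = 15/4 = 3.75
  x̄ = (4, 3.75),  deviation x̄ - mu_0 = (4, 3.75) - (5, 7) = (-1, -3.25).

Step 2 — sample covariance matrix, S[i,j] = (1/(n-1)) · Σ_k (x_{k,i} - mean_i) · (x_{k,j} - mean_j), divisor n-1 = 3:
  S[A,A] = ((-3)·(-3) + (1)·(1) + (1)·(1) + (1)·(1)) / 3 = 12/3 = 4
  S[A,B] = ((-3)·(-2.75) + (1)·(0.25) + (1)·(0.25) + (1)·(2.25)) / 3 = 11/3 = 3.6667
  S[B,B] = ((-2.75)·(-2.75) + (0.25)·(0.25) + (0.25)·(0.25) + (2.25)·(2.25)) / 3 = 12.75/3 = 4.25
  S = [[4, 3.6667],
 [3.6667, 4.25]].

Step 3 — invert S. det(S) = 4·4.25 - (3.6667)² = 3.5556.
  S^{-1} = (1/det) · [[d, -b], [-b, a]] = [[1.1953, -1.0312],
 [-1.0312, 1.125]].

Step 4 — quadratic form (x̄ - mu_0)^T · S^{-1} · (x̄ - mu_0):
  S^{-1} · (x̄ - mu_0) = (2.1562, -2.625),
  (x̄ - mu_0)^T · [...] = (-1)·(2.1562) + (-3.25)·(-2.625) = 6.375.

Step 5 — scale by n: T² = 4 · 6.375 = 25.5.

T² ≈ 25.5


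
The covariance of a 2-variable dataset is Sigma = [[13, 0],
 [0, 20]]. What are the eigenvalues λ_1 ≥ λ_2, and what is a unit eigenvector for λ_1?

Step 1 — characteristic polynomial of 2×2 Sigma:
  det(Sigma - λI) = λ² - trace · λ + det = 0.
  trace = 13 + 20 = 33, det = 13·20 - (0)² = 260.
Step 2 — discriminant:
  Δ = trace² - 4·det = 1089 - 1040 = 49.
Step 3 — eigenvalues:
  λ = (trace ± √Δ)/2 = (33 ± 7)/2,
  λ_1 = 20,  λ_2 = 13.

Step 4 — unit eigenvector for λ_1: Sigma is diagonal, so its eigenvectors are the coordinate axes. λ_1 = 20 is the diagonal entry on the second coordinate axis, hence
  v_1 = (0, 1) (||v_1|| = 1).

λ_1 = 20,  λ_2 = 13;  v_1 ≈ (0, 1)


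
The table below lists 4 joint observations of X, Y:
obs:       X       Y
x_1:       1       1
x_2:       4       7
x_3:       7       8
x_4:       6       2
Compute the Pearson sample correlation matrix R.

Step 1 — column means:
  mean(X) = (1 + 4 + 7 + 6) / 4 = 18/4 = 4.5
  mean(Y) = (1 + 7 + 8 + 2) / 4 = 18/4 = 4.5

Step 2 — sample variances and covariances s[i,j] = (1/(n-1)) · Σ_k (x_{k,i} - mean_i) · (x_{k,j} - mean_j), with n-1 = 3:
  s[X,X] = ((-3.5)·(-3.5) + (-0.5)·(-0.5) + (2.5)·(2.5) + (1.5)·(1.5)) / 3 = 21/3 = 7
  s[X,Y] = ((-3.5)·(-3.5) + (-0.5)·(2.5) + (2.5)·(3.5) + (1.5)·(-2.5)) / 3 = 16/3 = 5.3333
  s[Y,Y] = ((-3.5)·(-3.5) + (2.5)·(2.5) + (3.5)·(3.5) + (-2.5)·(-2.5)) / 3 = 37/3 = 12.3333
  Sample standard deviations s_i = √(s[i,i]):
  s(X) = √(7) = 2.6458
  s(Y) = √(12.3333) = 3.5119

Step 3 — r_{ij} = s_{ij} / (s_i · s_j):
  r[X,X] = 1 (diagonal).
  r[X,Y] = 5.3333 / (2.6458 · 3.5119) = 5.3333 / 9.2916 = 0.574
  r[Y,Y] = 1 (diagonal).

R is symmetric with unit diagonal. Assembling:

R = [[1, 0.574],
 [0.574, 1]]


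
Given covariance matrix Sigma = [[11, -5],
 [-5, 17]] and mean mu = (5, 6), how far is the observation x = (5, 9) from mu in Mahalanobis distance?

Step 1 — centre the observation: (x - mu) = (0, 3).

Step 2 — invert Sigma. det(Sigma) = 11·17 - (-5)² = 162.
  Sigma^{-1} = (1/det) · [[d, -b], [-b, a]] = [[0.1049, 0.0309],
 [0.0309, 0.0679]].

Step 3 — form the quadratic (x - mu)^T · Sigma^{-1} · (x - mu):
  Sigma^{-1} · (x - mu) = (0.0926, 0.2037).
  (x - mu)^T · [Sigma^{-1} · (x - mu)] = (0)·(0.0926) + (3)·(0.2037) = 0.6111.

Step 4 — take square root: d = √(0.6111) ≈ 0.7817.

d(x, mu) = √(0.6111) ≈ 0.7817


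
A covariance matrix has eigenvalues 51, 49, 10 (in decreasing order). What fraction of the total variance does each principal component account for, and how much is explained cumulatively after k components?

Step 1 — total variance = trace(Sigma) = Σ λ_i = 51 + 49 + 10 = 110.

Step 2 — fraction explained by component i = λ_i / Σ λ:
  PC1: 51/110 = 0.4636
  PC2: 49/110 = 0.4455
  PC3: 10/110 = 0.0909

Step 3 — cumulative fraction after k components = (λ_1 + ... + λ_k) / Σ λ:
  k = 1: 51/110 = 0.4636
  k = 2: (51 + 49)/110 = 100/110 = 0.9091
  k = 3: (51 + 49 + 10)/110 = 110/110 = 1

Summary (fraction, with percent):

explained: PC1 0.4636 (46.36%), PC2 0.4455 (44.55%), PC3 0.0909 (9.09%);  cumulative: 0.4636, 0.9091, 1


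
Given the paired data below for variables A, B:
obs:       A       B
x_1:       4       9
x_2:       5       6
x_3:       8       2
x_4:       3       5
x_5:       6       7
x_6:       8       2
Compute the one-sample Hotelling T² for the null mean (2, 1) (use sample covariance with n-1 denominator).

Step 1 — sample mean vector:
  mean(A) = (4 + 5 + 8 + 3 + 6 + 8) / 6 = 34/6 = 5.6667
  mean(B) = (9 + 6 + 2 + 5 + 7 + 2) / 6 = 31/6 = 5.1667
  x̄ = (5.6667, 5.1667),  deviation x̄ - mu_0 = (5.6667, 5.1667) - (2, 1) = (3.6667, 4.1667).

Step 2 — sample covariance matrix, S[i,j] = (1/(n-1)) · Σ_k (x_{k,i} - mean_i) · (x_{k,j} - mean_j), divisor n-1 = 5:
  S[A,A] = ((-1.6667)·(-1.6667) + (-0.6667)·(-0.6667) + (2.3333)·(2.3333) + (-2.6667)·(-2.6667) + (0.3333)·(0.3333) + (2.3333)·(2.3333)) / 5 = 21.3333/5 = 4.2667
  S[A,B] = ((-1.6667)·(3.8333) + (-0.6667)·(0.8333) + (2.3333)·(-3.1667) + (-2.6667)·(-0.1667) + (0.3333)·(1.8333) + (2.3333)·(-3.1667)) / 5 = -20.6667/5 = -4.1333
  S[B,B] = ((3.8333)·(3.8333) + (0.8333)·(0.8333) + (-3.1667)·(-3.1667) + (-0.1667)·(-0.1667) + (1.8333)·(1.8333) + (-3.1667)·(-3.1667)) / 5 = 38.8333/5 = 7.7667
  S = [[4.2667, -4.1333],
 [-4.1333, 7.7667]].

Step 3 — invert S. det(S) = 4.2667·7.7667 - (-4.1333)² = 16.0533.
  S^{-1} = (1/det) · [[d, -b], [-b, a]] = [[0.4838, 0.2575],
 [0.2575, 0.2658]].

Step 4 — quadratic form (x̄ - mu_0)^T · S^{-1} · (x̄ - mu_0):
  S^{-1} · (x̄ - mu_0) = (2.8468, 2.0515),
  (x̄ - mu_0)^T · [...] = (3.6667)·(2.8468) + (4.1667)·(2.0515) = 18.986.

Step 5 — scale by n: T² = 6 · 18.986 = 113.9161.

T² ≈ 113.9161


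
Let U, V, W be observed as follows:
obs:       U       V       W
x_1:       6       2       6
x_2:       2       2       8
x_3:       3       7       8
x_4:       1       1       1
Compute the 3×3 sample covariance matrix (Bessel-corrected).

Step 1 — column means:
  mean(U) = (6 + 2 + 3 + 1) / 4 = 12/4 = 3
  mean(V) = (2 + 2 + 7 + 1) / 4 = 12/4 = 3
  mean(W) = (6 + 8 + 8 + 1) / 4 = 23/4 = 5.75

Step 2 — sample covariance S[i,j] = (1/(n-1)) · Σ_k (x_{k,i} - mean_i) · (x_{k,j} - mean_j), with n-1 = 3.
  S[U,U] = ((3)·(3) + (-1)·(-1) + (0)·(0) + (-2)·(-2)) / 3 = 14/3 = 4.6667
  S[U,V] = ((3)·(-1) + (-1)·(-1) + (0)·(4) + (-2)·(-2)) / 3 = 2/3 = 0.6667
  S[U,W] = ((3)·(0.25) + (-1)·(2.25) + (0)·(2.25) + (-2)·(-4.75)) / 3 = 8/3 = 2.6667
  S[V,V] = ((-1)·(-1) + (-1)·(-1) + (4)·(4) + (-2)·(-2)) / 3 = 22/3 = 7.3333
  S[V,W] = ((-1)·(0.25) + (-1)·(2.25) + (4)·(2.25) + (-2)·(-4.75)) / 3 = 16/3 = 5.3333
  S[W,W] = ((0.25)·(0.25) + (2.25)·(2.25) + (2.25)·(2.25) + (-4.75)·(-4.75)) / 3 = 32.75/3 = 10.9167

S is symmetric (S[j,i] = S[i,j]). Assembling:

S = [[4.6667, 0.6667, 2.6667],
 [0.6667, 7.3333, 5.3333],
 [2.6667, 5.3333, 10.9167]]


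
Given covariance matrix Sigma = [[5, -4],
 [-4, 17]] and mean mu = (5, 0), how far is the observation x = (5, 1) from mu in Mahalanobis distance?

Step 1 — centre the observation: (x - mu) = (0, 1).

Step 2 — invert Sigma. det(Sigma) = 5·17 - (-4)² = 69.
  Sigma^{-1} = (1/det) · [[d, -b], [-b, a]] = [[0.2464, 0.058],
 [0.058, 0.0725]].

Step 3 — form the quadratic (x - mu)^T · Sigma^{-1} · (x - mu):
  Sigma^{-1} · (x - mu) = (0.058, 0.0725).
  (x - mu)^T · [Sigma^{-1} · (x - mu)] = (0)·(0.058) + (1)·(0.0725) = 0.0725.

Step 4 — take square root: d = √(0.0725) ≈ 0.2692.

d(x, mu) = √(0.0725) ≈ 0.2692


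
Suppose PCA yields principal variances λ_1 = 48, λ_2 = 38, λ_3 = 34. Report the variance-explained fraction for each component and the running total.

Step 1 — total variance = trace(Sigma) = Σ λ_i = 48 + 38 + 34 = 120.

Step 2 — fraction explained by component i = λ_i / Σ λ:
  PC1: 48/120 = 0.4
  PC2: 38/120 = 0.3167
  PC3: 34/120 = 0.2833

Step 3 — cumulative fraction after k components = (λ_1 + ... + λ_k) / Σ λ:
  k = 1: 48/120 = 0.4
  k = 2: (48 + 38)/120 = 86/120 = 0.7167
  k = 3: (48 + 38 + 34)/120 = 120/120 = 1

Summary (fraction, with percent):

explained: PC1 0.4 (40%), PC2 0.3167 (31.67%), PC3 0.2833 (28.33%);  cumulative: 0.4, 0.7167, 1


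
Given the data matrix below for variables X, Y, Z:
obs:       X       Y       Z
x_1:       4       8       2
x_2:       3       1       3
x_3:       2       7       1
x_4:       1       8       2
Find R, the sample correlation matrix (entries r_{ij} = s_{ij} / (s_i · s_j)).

Step 1 — column means:
  mean(X) = (4 + 3 + 2 + 1) / 4 = 10/4 = 2.5
  mean(Y) = (8 + 1 + 7 + 8) / 4 = 24/4 = 6
  mean(Z) = (2 + 3 + 1 + 2) / 4 = 8/4 = 2

Step 2 — sample variances and covariances s[i,j] = (1/(n-1)) · Σ_k (x_{k,i} - mean_i) · (x_{k,j} - mean_j), with n-1 = 3:
  s[X,X] = ((1.5)·(1.5) + (0.5)·(0.5) + (-0.5)·(-0.5) + (-1.5)·(-1.5)) / 3 = 5/3 = 1.6667
  s[X,Y] = ((1.5)·(2) + (0.5)·(-5) + (-0.5)·(1) + (-1.5)·(2)) / 3 = -3/3 = -1
  s[X,Z] = ((1.5)·(0) + (0.5)·(1) + (-0.5)·(-1) + (-1.5)·(0)) / 3 = 1/3 = 0.3333
  s[Y,Y] = ((2)·(2) + (-5)·(-5) + (1)·(1) + (2)·(2)) / 3 = 34/3 = 11.3333
  s[Y,Z] = ((2)·(0) + (-5)·(1) + (1)·(-1) + (2)·(0)) / 3 = -6/3 = -2
  s[Z,Z] = ((0)·(0) + (1)·(1) + (-1)·(-1) + (0)·(0)) / 3 = 2/3 = 0.6667
  Sample standard deviations s_i = √(s[i,i]):
  s(X) = √(1.6667) = 1.291
  s(Y) = √(11.3333) = 3.3665
  s(Z) = √(0.6667) = 0.8165

Step 3 — r_{ij} = s_{ij} / (s_i · s_j):
  r[X,X] = 1 (diagonal).
  r[X,Y] = -1 / (1.291 · 3.3665) = -1 / 4.3461 = -0.2301
  r[X,Z] = 0.3333 / (1.291 · 0.8165) = 0.3333 / 1.0541 = 0.3162
  r[Y,Y] = 1 (diagonal).
  r[Y,Z] = -2 / (3.3665 · 0.8165) = -2 / 2.7487 = -0.7276
  r[Z,Z] = 1 (diagonal).

R is symmetric with unit diagonal. Assembling:

R = [[1, -0.2301, 0.3162],
 [-0.2301, 1, -0.7276],
 [0.3162, -0.7276, 1]]


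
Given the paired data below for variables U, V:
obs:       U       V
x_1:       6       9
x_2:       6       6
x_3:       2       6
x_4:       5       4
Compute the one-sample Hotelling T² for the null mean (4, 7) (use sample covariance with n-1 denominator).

Step 1 — sample mean vector:
  mean(U) = (6 + 6 + 2 + 5) / 4 = 19/4 = 4.75
  mean(V) = (9 + 6 + 6 + 4) / 4 = 25/4 = 6.25
  x̄ = (4.75, 6.25),  deviation x̄ - mu_0 = (4.75, 6.25) - (4, 7) = (0.75, -0.75).

Step 2 — sample covariance matrix, S[i,j] = (1/(n-1)) · Σ_k (x_{k,i} - mean_i) · (x_{k,j} - mean_j), divisor n-1 = 3:
  S[U,U] = ((1.25)·(1.25) + (1.25)·(1.25) + (-2.75)·(-2.75) + (0.25)·(0.25)) / 3 = 10.75/3 = 3.5833
  S[U,V] = ((1.25)·(2.75) + (1.25)·(-0.25) + (-2.75)·(-0.25) + (0.25)·(-2.25)) / 3 = 3.25/3 = 1.0833
  S[V,V] = ((2.75)·(2.75) + (-0.25)·(-0.25) + (-0.25)·(-0.25) + (-2.25)·(-2.25)) / 3 = 12.75/3 = 4.25
  S = [[3.5833, 1.0833],
 [1.0833, 4.25]].

Step 3 — invert S. det(S) = 3.5833·4.25 - (1.0833)² = 14.0556.
  S^{-1} = (1/det) · [[d, -b], [-b, a]] = [[0.3024, -0.0771],
 [-0.0771, 0.2549]].

Step 4 — quadratic form (x̄ - mu_0)^T · S^{-1} · (x̄ - mu_0):
  S^{-1} · (x̄ - mu_0) = (0.2846, -0.249),
  (x̄ - mu_0)^T · [...] = (0.75)·(0.2846) + (-0.75)·(-0.249) = 0.4002.

Step 5 — scale by n: T² = 4 · 0.4002 = 1.6008.

T² ≈ 1.6008


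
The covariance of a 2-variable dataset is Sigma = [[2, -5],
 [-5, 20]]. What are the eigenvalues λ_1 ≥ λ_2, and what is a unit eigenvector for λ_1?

Step 1 — characteristic polynomial of 2×2 Sigma:
  det(Sigma - λI) = λ² - trace · λ + det = 0.
  trace = 2 + 20 = 22, det = 2·20 - (-5)² = 15.
Step 2 — discriminant:
  Δ = trace² - 4·det = 484 - 60 = 424.
Step 3 — eigenvalues:
  λ = (trace ± √Δ)/2 = (22 ± 20.5913)/2,
  λ_1 = 21.2956,  λ_2 = 0.7044.

Step 4 — unit eigenvector for λ_1: solve (Sigma - λ_1 I)v = 0. First row:
  (2 - 21.2956)·v_x + (-5)·v_y = 0, i.e. (-19.2956)·v_x + (-5)·v_y = 0,
  so v ∝ (b, λ_1 - a) = (-5, 19.2956); multiply by -1 so the first entry is positive: u = (5, -19.2956).
  ||u|| = √((5)² + (-19.2956)²) = √(397.3213) ≈ 19.9329,
  v_1 = u/||u|| ≈ (0.2508, -0.968) (||v_1|| = 1).

λ_1 = 21.2956,  λ_2 = 0.7044;  v_1 ≈ (0.2508, -0.968)


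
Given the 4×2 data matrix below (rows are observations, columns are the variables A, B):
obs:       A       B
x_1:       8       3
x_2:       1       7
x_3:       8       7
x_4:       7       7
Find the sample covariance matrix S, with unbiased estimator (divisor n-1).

Step 1 — column means:
  mean(A) = (8 + 1 + 8 + 7) / 4 = 24/4 = 6
  mean(B) = (3 + 7 + 7 + 7) / 4 = 24/4 = 6

Step 2 — sample covariance S[i,j] = (1/(n-1)) · Σ_k (x_{k,i} - mean_i) · (x_{k,j} - mean_j), with n-1 = 3.
  S[A,A] = ((2)·(2) + (-5)·(-5) + (2)·(2) + (1)·(1)) / 3 = 34/3 = 11.3333
  S[A,B] = ((2)·(-3) + (-5)·(1) + (2)·(1) + (1)·(1)) / 3 = -8/3 = -2.6667
  S[B,B] = ((-3)·(-3) + (1)·(1) + (1)·(1) + (1)·(1)) / 3 = 12/3 = 4

S is symmetric (S[j,i] = S[i,j]). Assembling:

S = [[11.3333, -2.6667],
 [-2.6667, 4]]


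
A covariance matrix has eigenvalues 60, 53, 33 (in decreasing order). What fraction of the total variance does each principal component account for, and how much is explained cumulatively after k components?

Step 1 — total variance = trace(Sigma) = Σ λ_i = 60 + 53 + 33 = 146.

Step 2 — fraction explained by component i = λ_i / Σ λ:
  PC1: 60/146 = 0.411
  PC2: 53/146 = 0.363
  PC3: 33/146 = 0.226

Step 3 — cumulative fraction after k components = (λ_1 + ... + λ_k) / Σ λ:
  k = 1: 60/146 = 0.411
  k = 2: (60 + 53)/146 = 113/146 = 0.774
  k = 3: (60 + 53 + 33)/146 = 146/146 = 1

Summary (fraction, with percent):

explained: PC1 0.411 (41.1%), PC2 0.363 (36.3%), PC3 0.226 (22.6%);  cumulative: 0.411, 0.774, 1


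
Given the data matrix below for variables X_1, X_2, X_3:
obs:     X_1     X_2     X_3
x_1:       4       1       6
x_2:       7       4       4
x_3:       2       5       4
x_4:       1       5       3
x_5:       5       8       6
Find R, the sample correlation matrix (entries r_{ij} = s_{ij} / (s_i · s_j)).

Step 1 — column means:
  mean(X_1) = (4 + 7 + 2 + 1 + 5) / 5 = 19/5 = 3.8
  mean(X_2) = (1 + 4 + 5 + 5 + 8) / 5 = 23/5 = 4.6
  mean(X_3) = (6 + 4 + 4 + 3 + 6) / 5 = 23/5 = 4.6

Step 2 — sample variances and covariances s[i,j] = (1/(n-1)) · Σ_k (x_{k,i} - mean_i) · (x_{k,j} - mean_j), with n-1 = 4:
  s[X_1,X_1] = ((0.2)·(0.2) + (3.2)·(3.2) + (-1.8)·(-1.8) + (-2.8)·(-2.8) + (1.2)·(1.2)) / 4 = 22.8/4 = 5.7
  s[X_1,X_2] = ((0.2)·(-3.6) + (3.2)·(-0.6) + (-1.8)·(0.4) + (-2.8)·(0.4) + (1.2)·(3.4)) / 4 = -0.4/4 = -0.1
  s[X_1,X_3] = ((0.2)·(1.4) + (3.2)·(-0.6) + (-1.8)·(-0.6) + (-2.8)·(-1.6) + (1.2)·(1.4)) / 4 = 5.6/4 = 1.4
  s[X_2,X_2] = ((-3.6)·(-3.6) + (-0.6)·(-0.6) + (0.4)·(0.4) + (0.4)·(0.4) + (3.4)·(3.4)) / 4 = 25.2/4 = 6.3
  s[X_2,X_3] = ((-3.6)·(1.4) + (-0.6)·(-0.6) + (0.4)·(-0.6) + (0.4)·(-1.6) + (3.4)·(1.4)) / 4 = -0.8/4 = -0.2
  s[X_3,X_3] = ((1.4)·(1.4) + (-0.6)·(-0.6) + (-0.6)·(-0.6) + (-1.6)·(-1.6) + (1.4)·(1.4)) / 4 = 7.2/4 = 1.8
  Sample standard deviations s_i = √(s[i,i]):
  s(X_1) = √(5.7) = 2.3875
  s(X_2) = √(6.3) = 2.51
  s(X_3) = √(1.8) = 1.3416

Step 3 — r_{ij} = s_{ij} / (s_i · s_j):
  r[X_1,X_1] = 1 (diagonal).
  r[X_1,X_2] = -0.1 / (2.3875 · 2.51) = -0.1 / 5.9925 = -0.0167
  r[X_1,X_3] = 1.4 / (2.3875 · 1.3416) = 1.4 / 3.2031 = 0.4371
  r[X_2,X_2] = 1 (diagonal).
  r[X_2,X_3] = -0.2 / (2.51 · 1.3416) = -0.2 / 3.3675 = -0.0594
  r[X_3,X_3] = 1 (diagonal).

R is symmetric with unit diagonal. Assembling:

R = [[1, -0.0167, 0.4371],
 [-0.0167, 1, -0.0594],
 [0.4371, -0.0594, 1]]


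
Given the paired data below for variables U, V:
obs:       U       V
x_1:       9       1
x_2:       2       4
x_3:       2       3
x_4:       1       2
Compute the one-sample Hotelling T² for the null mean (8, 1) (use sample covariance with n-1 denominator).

Step 1 — sample mean vector:
  mean(U) = (9 + 2 + 2 + 1) / 4 = 14/4 = 3.5
  mean(V) = (1 + 4 + 3 + 2) / 4 = 10/4 = 2.5
  x̄ = (3.5, 2.5),  deviation x̄ - mu_0 = (3.5, 2.5) - (8, 1) = (-4.5, 1.5).

Step 2 — sample covariance matrix, S[i,j] = (1/(n-1)) · Σ_k (x_{k,i} - mean_i) · (x_{k,j} - mean_j), divisor n-1 = 3:
  S[U,U] = ((5.5)·(5.5) + (-1.5)·(-1.5) + (-1.5)·(-1.5) + (-2.5)·(-2.5)) / 3 = 41/3 = 13.6667
  S[U,V] = ((5.5)·(-1.5) + (-1.5)·(1.5) + (-1.5)·(0.5) + (-2.5)·(-0.5)) / 3 = -10/3 = -3.3333
  S[V,V] = ((-1.5)·(-1.5) + (1.5)·(1.5) + (0.5)·(0.5) + (-0.5)·(-0.5)) / 3 = 5/3 = 1.6667
  S = [[13.6667, -3.3333],
 [-3.3333, 1.6667]].

Step 3 — invert S. det(S) = 13.6667·1.6667 - (-3.3333)² = 11.6667.
  S^{-1} = (1/det) · [[d, -b], [-b, a]] = [[0.1429, 0.2857],
 [0.2857, 1.1714]].

Step 4 — quadratic form (x̄ - mu_0)^T · S^{-1} · (x̄ - mu_0):
  S^{-1} · (x̄ - mu_0) = (-0.2143, 0.4714),
  (x̄ - mu_0)^T · [...] = (-4.5)·(-0.2143) + (1.5)·(0.4714) = 1.6714.

Step 5 — scale by n: T² = 4 · 1.6714 = 6.6857.

T² ≈ 6.6857


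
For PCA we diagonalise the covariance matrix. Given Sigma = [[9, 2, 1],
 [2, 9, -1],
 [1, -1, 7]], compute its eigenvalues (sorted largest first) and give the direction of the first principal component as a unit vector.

Step 1 — characteristic polynomial p(λ) = det(λI - Sigma) = λ³ - tr·λ² + c_1·λ - det, where tr = trace, c_1 = sum of the principal 2×2 minors, det = det(Sigma):
  tr = 9 + 9 + 7 = 25,
  c_1 = (9·9 - (2)²) + (9·7 - (1)²) + (9·7 - (-1)²) = 77 + 62 + 62 = 201,
  det = 9·(9·7 - (-1)²) - (2)·((2)·7 - (-1)·(1)) + (1)·((2)·(-1) - 9·(1)) = 9·(62) - (2)·(15) + (1)·(-11) = 517.
  So p(λ) = λ³ - 25λ² + 201λ - 517.
Step 2 — look for an integer root (rational root theorem: any rational root is an integer divisor of 517). Testing λ = 11:
  p(11) = 1331 - 3025 + 2211 - 517 = 0  ✓
  Dividing out (λ - 11): p(λ) = (λ - 11)(λ² - 14λ + 47).
Step 3 — remaining eigenvalues from the quadratic λ² - 14λ + 47 = 0:
  Δ = 14² - 4·47 = 196 - 188 = 8,  λ = (14 ± √8)/2 = (14 ± 2.8284)/2 ≈ 8.4142 or 5.5858.
  Sorted: λ_1 = 11,  λ_2 = 8.4142,  λ_3 = 5.5858  (check: sum = 25 = tr ✓).

Step 4 — unit eigenvector for λ_1 = 11: v spans the null space of (Sigma - λ_1 I), whose rows are
  r_1 = (-2, 2, 1),  r_2 = (2, -2, -1),  r_3 = (1, -1, -4).
  v is orthogonal to every row, so take v ∝ r_1 × r_3 = ((2)·(-4) - (1)·(-1), (1)·(1) - (-2)·(-4), (-2)·(-1) - (2)·(1)) = (-7, -7, 0).
  Rescale (divide by 7; multiply by -1 so the first nonzero entry is positive): u = (1, 1, 0).
  ||u|| = √((1)² + (1)² + (0)²) = √(2) ≈ 1.4142,  v_1 = u/||u|| ≈ (0.7071, 0.7071, 0) (||v_1|| = 1).

λ_1 = 11,  λ_2 = 8.4142,  λ_3 = 5.5858;  v_1 ≈ (0.7071, 0.7071, 0)


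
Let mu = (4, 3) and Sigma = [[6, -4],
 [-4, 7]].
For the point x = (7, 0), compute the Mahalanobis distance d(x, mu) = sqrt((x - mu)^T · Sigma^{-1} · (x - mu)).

Step 1 — centre the observation: (x - mu) = (3, -3).

Step 2 — invert Sigma. det(Sigma) = 6·7 - (-4)² = 26.
  Sigma^{-1} = (1/det) · [[d, -b], [-b, a]] = [[0.2692, 0.1538],
 [0.1538, 0.2308]].

Step 3 — form the quadratic (x - mu)^T · Sigma^{-1} · (x - mu):
  Sigma^{-1} · (x - mu) = (0.3462, -0.2308).
  (x - mu)^T · [Sigma^{-1} · (x - mu)] = (3)·(0.3462) + (-3)·(-0.2308) = 1.7308.

Step 4 — take square root: d = √(1.7308) ≈ 1.3156.

d(x, mu) = √(1.7308) ≈ 1.3156


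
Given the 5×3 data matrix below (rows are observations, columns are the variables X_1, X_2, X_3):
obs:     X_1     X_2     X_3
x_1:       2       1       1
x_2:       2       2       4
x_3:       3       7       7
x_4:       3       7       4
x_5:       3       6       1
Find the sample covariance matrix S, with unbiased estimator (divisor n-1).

Step 1 — column means:
  mean(X_1) = (2 + 2 + 3 + 3 + 3) / 5 = 13/5 = 2.6
  mean(X_2) = (1 + 2 + 7 + 7 + 6) / 5 = 23/5 = 4.6
  mean(X_3) = (1 + 4 + 7 + 4 + 1) / 5 = 17/5 = 3.4

Step 2 — sample covariance S[i,j] = (1/(n-1)) · Σ_k (x_{k,i} - mean_i) · (x_{k,j} - mean_j), with n-1 = 4.
  S[X_1,X_1] = ((-0.6)·(-0.6) + (-0.6)·(-0.6) + (0.4)·(0.4) + (0.4)·(0.4) + (0.4)·(0.4)) / 4 = 1.2/4 = 0.3
  S[X_1,X_2] = ((-0.6)·(-3.6) + (-0.6)·(-2.6) + (0.4)·(2.4) + (0.4)·(2.4) + (0.4)·(1.4)) / 4 = 6.2/4 = 1.55
  S[X_1,X_3] = ((-0.6)·(-2.4) + (-0.6)·(0.6) + (0.4)·(3.6) + (0.4)·(0.6) + (0.4)·(-2.4)) / 4 = 1.8/4 = 0.45
  S[X_2,X_2] = ((-3.6)·(-3.6) + (-2.6)·(-2.6) + (2.4)·(2.4) + (2.4)·(2.4) + (1.4)·(1.4)) / 4 = 33.2/4 = 8.3
  S[X_2,X_3] = ((-3.6)·(-2.4) + (-2.6)·(0.6) + (2.4)·(3.6) + (2.4)·(0.6) + (1.4)·(-2.4)) / 4 = 13.8/4 = 3.45
  S[X_3,X_3] = ((-2.4)·(-2.4) + (0.6)·(0.6) + (3.6)·(3.6) + (0.6)·(0.6) + (-2.4)·(-2.4)) / 4 = 25.2/4 = 6.3

S is symmetric (S[j,i] = S[i,j]). Assembling:

S = [[0.3, 1.55, 0.45],
 [1.55, 8.3, 3.45],
 [0.45, 3.45, 6.3]]


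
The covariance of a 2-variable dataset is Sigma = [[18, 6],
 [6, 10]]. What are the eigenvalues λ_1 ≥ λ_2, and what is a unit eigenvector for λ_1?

Step 1 — characteristic polynomial of 2×2 Sigma:
  det(Sigma - λI) = λ² - trace · λ + det = 0.
  trace = 18 + 10 = 28, det = 18·10 - (6)² = 144.
Step 2 — discriminant:
  Δ = trace² - 4·det = 784 - 576 = 208.
Step 3 — eigenvalues:
  λ = (trace ± √Δ)/2 = (28 ± 14.4222)/2,
  λ_1 = 21.2111,  λ_2 = 6.7889.

Step 4 — unit eigenvector for λ_1: solve (Sigma - λ_1 I)v = 0. First row:
  (18 - 21.2111)·v_x + (6)·v_y = 0, i.e. (-3.2111)·v_x + (6)·v_y = 0,
  so v ∝ (b, λ_1 - a) = (6, 3.2111) = u.
  ||u|| = √((6)² + (3.2111)²) = √(46.3112) ≈ 6.8052,
  v_1 = u/||u|| ≈ (0.8817, 0.4719) (||v_1|| = 1).

λ_1 = 21.2111,  λ_2 = 6.7889;  v_1 ≈ (0.8817, 0.4719)


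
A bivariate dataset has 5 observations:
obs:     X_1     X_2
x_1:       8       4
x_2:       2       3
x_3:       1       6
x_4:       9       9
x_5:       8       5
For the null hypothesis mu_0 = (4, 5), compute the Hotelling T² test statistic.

Step 1 — sample mean vector:
  mean(X_1) = (8 + 2 + 1 + 9 + 8) / 5 = 28/5 = 5.6
  mean(X_2) = (4 + 3 + 6 + 9 + 5) / 5 = 27/5 = 5.4
  x̄ = (5.6, 5.4),  deviation x̄ - mu_0 = (5.6, 5.4) - (4, 5) = (1.6, 0.4).

Step 2 — sample covariance matrix, S[i,j] = (1/(n-1)) · Σ_k (x_{k,i} - mean_i) · (x_{k,j} - mean_j), divisor n-1 = 4:
  S[X_1,X_1] = ((2.4)·(2.4) + (-3.6)·(-3.6) + (-4.6)·(-4.6) + (3.4)·(3.4) + (2.4)·(2.4)) / 4 = 57.2/4 = 14.3
  S[X_1,X_2] = ((2.4)·(-1.4) + (-3.6)·(-2.4) + (-4.6)·(0.6) + (3.4)·(3.6) + (2.4)·(-0.4)) / 4 = 13.8/4 = 3.45
  S[X_2,X_2] = ((-1.4)·(-1.4) + (-2.4)·(-2.4) + (0.6)·(0.6) + (3.6)·(3.6) + (-0.4)·(-0.4)) / 4 = 21.2/4 = 5.3
  S = [[14.3, 3.45],
 [3.45, 5.3]].

Step 3 — invert S. det(S) = 14.3·5.3 - (3.45)² = 63.8875.
  S^{-1} = (1/det) · [[d, -b], [-b, a]] = [[0.083, -0.054],
 [-0.054, 0.2238]].

Step 4 — quadratic form (x̄ - mu_0)^T · S^{-1} · (x̄ - mu_0):
  S^{-1} · (x̄ - mu_0) = (0.1111, 0.0031),
  (x̄ - mu_0)^T · [...] = (1.6)·(0.1111) + (0.4)·(0.0031) = 0.1791.

Step 5 — scale by n: T² = 5 · 0.1791 = 0.8953.

T² ≈ 0.8953


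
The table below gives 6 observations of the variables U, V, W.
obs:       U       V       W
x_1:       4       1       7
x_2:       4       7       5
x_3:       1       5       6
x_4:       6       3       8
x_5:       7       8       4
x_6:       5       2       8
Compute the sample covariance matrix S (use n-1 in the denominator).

Step 1 — column means:
  mean(U) = (4 + 4 + 1 + 6 + 7 + 5) / 6 = 27/6 = 4.5
  mean(V) = (1 + 7 + 5 + 3 + 8 + 2) / 6 = 26/6 = 4.3333
  mean(W) = (7 + 5 + 6 + 8 + 4 + 8) / 6 = 38/6 = 6.3333

Step 2 — sample covariance S[i,j] = (1/(n-1)) · Σ_k (x_{k,i} - mean_i) · (x_{k,j} - mean_j), with n-1 = 5.
  S[U,U] = ((-0.5)·(-0.5) + (-0.5)·(-0.5) + (-3.5)·(-3.5) + (1.5)·(1.5) + (2.5)·(2.5) + (0.5)·(0.5)) / 5 = 21.5/5 = 4.3
  S[U,V] = ((-0.5)·(-3.3333) + (-0.5)·(2.6667) + (-3.5)·(0.6667) + (1.5)·(-1.3333) + (2.5)·(3.6667) + (0.5)·(-2.3333)) / 5 = 4/5 = 0.8
  S[U,W] = ((-0.5)·(0.6667) + (-0.5)·(-1.3333) + (-3.5)·(-0.3333) + (1.5)·(1.6667) + (2.5)·(-2.3333) + (0.5)·(1.6667)) / 5 = -1/5 = -0.2
  S[V,V] = ((-3.3333)·(-3.3333) + (2.6667)·(2.6667) + (0.6667)·(0.6667) + (-1.3333)·(-1.3333) + (3.6667)·(3.6667) + (-2.3333)·(-2.3333)) / 5 = 39.3333/5 = 7.8667
  S[V,W] = ((-3.3333)·(0.6667) + (2.6667)·(-1.3333) + (0.6667)·(-0.3333) + (-1.3333)·(1.6667) + (3.6667)·(-2.3333) + (-2.3333)·(1.6667)) / 5 = -20.6667/5 = -4.1333
  S[W,W] = ((0.6667)·(0.6667) + (-1.3333)·(-1.3333) + (-0.3333)·(-0.3333) + (1.6667)·(1.6667) + (-2.3333)·(-2.3333) + (1.6667)·(1.6667)) / 5 = 13.3333/5 = 2.6667

S is symmetric (S[j,i] = S[i,j]). Assembling:

S = [[4.3, 0.8, -0.2],
 [0.8, 7.8667, -4.1333],
 [-0.2, -4.1333, 2.6667]]


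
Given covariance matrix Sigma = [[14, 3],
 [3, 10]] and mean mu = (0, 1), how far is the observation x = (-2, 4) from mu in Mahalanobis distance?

Step 1 — centre the observation: (x - mu) = (-2, 3).

Step 2 — invert Sigma. det(Sigma) = 14·10 - (3)² = 131.
  Sigma^{-1} = (1/det) · [[d, -b], [-b, a]] = [[0.0763, -0.0229],
 [-0.0229, 0.1069]].

Step 3 — form the quadratic (x - mu)^T · Sigma^{-1} · (x - mu):
  Sigma^{-1} · (x - mu) = (-0.2214, 0.3664).
  (x - mu)^T · [Sigma^{-1} · (x - mu)] = (-2)·(-0.2214) + (3)·(0.3664) = 1.542.

Step 4 — take square root: d = √(1.542) ≈ 1.2418.

d(x, mu) = √(1.542) ≈ 1.2418


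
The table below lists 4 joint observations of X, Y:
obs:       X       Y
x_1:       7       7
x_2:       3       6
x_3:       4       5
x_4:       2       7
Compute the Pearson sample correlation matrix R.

Step 1 — column means:
  mean(X) = (7 + 3 + 4 + 2) / 4 = 16/4 = 4
  mean(Y) = (7 + 6 + 5 + 7) / 4 = 25/4 = 6.25

Step 2 — sample variances and covariances s[i,j] = (1/(n-1)) · Σ_k (x_{k,i} - mean_i) · (x_{k,j} - mean_j), with n-1 = 3:
  s[X,X] = ((3)·(3) + (-1)·(-1) + (0)·(0) + (-2)·(-2)) / 3 = 14/3 = 4.6667
  s[X,Y] = ((3)·(0.75) + (-1)·(-0.25) + (0)·(-1.25) + (-2)·(0.75)) / 3 = 1/3 = 0.3333
  s[Y,Y] = ((0.75)·(0.75) + (-0.25)·(-0.25) + (-1.25)·(-1.25) + (0.75)·(0.75)) / 3 = 2.75/3 = 0.9167
  Sample standard deviations s_i = √(s[i,i]):
  s(X) = √(4.6667) = 2.1602
  s(Y) = √(0.9167) = 0.9574

Step 3 — r_{ij} = s_{ij} / (s_i · s_j):
  r[X,X] = 1 (diagonal).
  r[X,Y] = 0.3333 / (2.1602 · 0.9574) = 0.3333 / 2.0683 = 0.1612
  r[Y,Y] = 1 (diagonal).

R is symmetric with unit diagonal. Assembling:

R = [[1, 0.1612],
 [0.1612, 1]]


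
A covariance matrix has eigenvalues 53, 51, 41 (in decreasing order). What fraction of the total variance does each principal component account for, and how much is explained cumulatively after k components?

Step 1 — total variance = trace(Sigma) = Σ λ_i = 53 + 51 + 41 = 145.

Step 2 — fraction explained by component i = λ_i / Σ λ:
  PC1: 53/145 = 0.3655
  PC2: 51/145 = 0.3517
  PC3: 41/145 = 0.2828

Step 3 — cumulative fraction after k components = (λ_1 + ... + λ_k) / Σ λ:
  k = 1: 53/145 = 0.3655
  k = 2: (53 + 51)/145 = 104/145 = 0.7172
  k = 3: (53 + 51 + 41)/145 = 145/145 = 1

Summary (fraction, with percent):

explained: PC1 0.3655 (36.55%), PC2 0.3517 (35.17%), PC3 0.2828 (28.28%);  cumulative: 0.3655, 0.7172, 1


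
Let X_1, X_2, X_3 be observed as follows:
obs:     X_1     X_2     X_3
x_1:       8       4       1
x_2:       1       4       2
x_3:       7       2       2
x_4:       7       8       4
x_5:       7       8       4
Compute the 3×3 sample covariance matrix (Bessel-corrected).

Step 1 — column means:
  mean(X_1) = (8 + 1 + 7 + 7 + 7) / 5 = 30/5 = 6
  mean(X_2) = (4 + 4 + 2 + 8 + 8) / 5 = 26/5 = 5.2
  mean(X_3) = (1 + 2 + 2 + 4 + 4) / 5 = 13/5 = 2.6

Step 2 — sample covariance S[i,j] = (1/(n-1)) · Σ_k (x_{k,i} - mean_i) · (x_{k,j} - mean_j), with n-1 = 4.
  S[X_1,X_1] = ((2)·(2) + (-5)·(-5) + (1)·(1) + (1)·(1) + (1)·(1)) / 4 = 32/4 = 8
  S[X_1,X_2] = ((2)·(-1.2) + (-5)·(-1.2) + (1)·(-3.2) + (1)·(2.8) + (1)·(2.8)) / 4 = 6/4 = 1.5
  S[X_1,X_3] = ((2)·(-1.6) + (-5)·(-0.6) + (1)·(-0.6) + (1)·(1.4) + (1)·(1.4)) / 4 = 2/4 = 0.5
  S[X_2,X_2] = ((-1.2)·(-1.2) + (-1.2)·(-1.2) + (-3.2)·(-3.2) + (2.8)·(2.8) + (2.8)·(2.8)) / 4 = 28.8/4 = 7.2
  S[X_2,X_3] = ((-1.2)·(-1.6) + (-1.2)·(-0.6) + (-3.2)·(-0.6) + (2.8)·(1.4) + (2.8)·(1.4)) / 4 = 12.4/4 = 3.1
  S[X_3,X_3] = ((-1.6)·(-1.6) + (-0.6)·(-0.6) + (-0.6)·(-0.6) + (1.4)·(1.4) + (1.4)·(1.4)) / 4 = 7.2/4 = 1.8

S is symmetric (S[j,i] = S[i,j]). Assembling:

S = [[8, 1.5, 0.5],
 [1.5, 7.2, 3.1],
 [0.5, 3.1, 1.8]]


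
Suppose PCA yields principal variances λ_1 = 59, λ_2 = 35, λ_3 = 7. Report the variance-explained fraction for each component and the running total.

Step 1 — total variance = trace(Sigma) = Σ λ_i = 59 + 35 + 7 = 101.

Step 2 — fraction explained by component i = λ_i / Σ λ:
  PC1: 59/101 = 0.5842
  PC2: 35/101 = 0.3465
  PC3: 7/101 = 0.0693

Step 3 — cumulative fraction after k components = (λ_1 + ... + λ_k) / Σ λ:
  k = 1: 59/101 = 0.5842
  k = 2: (59 + 35)/101 = 94/101 = 0.9307
  k = 3: (59 + 35 + 7)/101 = 101/101 = 1

Summary (fraction, with percent):

explained: PC1 0.5842 (58.42%), PC2 0.3465 (34.65%), PC3 0.0693 (6.93%);  cumulative: 0.5842, 0.9307, 1


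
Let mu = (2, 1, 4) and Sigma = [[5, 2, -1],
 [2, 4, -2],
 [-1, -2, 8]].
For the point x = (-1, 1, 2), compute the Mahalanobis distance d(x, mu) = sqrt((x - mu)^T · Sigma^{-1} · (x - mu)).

Step 1 — centre the observation: (x - mu) = (-3, 0, -2).

Step 2 — invert Sigma (cofactor / det for 3×3, or solve directly):
  Sigma^{-1} = [[0.25, -0.125, 0],
 [-0.125, 0.3482, 0.0714],
 [0, 0.0714, 0.1429]].

Step 3 — form the quadratic (x - mu)^T · Sigma^{-1} · (x - mu):
  Sigma^{-1} · (x - mu) = (-0.75, 0.2321, -0.2857).
  (x - mu)^T · [Sigma^{-1} · (x - mu)] = (-3)·(-0.75) + (0)·(0.2321) + (-2)·(-0.2857) = 2.8214.

Step 4 — take square root: d = √(2.8214) ≈ 1.6797.

d(x, mu) = √(2.8214) ≈ 1.6797


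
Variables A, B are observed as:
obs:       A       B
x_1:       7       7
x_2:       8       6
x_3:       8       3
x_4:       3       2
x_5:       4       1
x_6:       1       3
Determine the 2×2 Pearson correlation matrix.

Step 1 — column means:
  mean(A) = (7 + 8 + 8 + 3 + 4 + 1) / 6 = 31/6 = 5.1667
  mean(B) = (7 + 6 + 3 + 2 + 1 + 3) / 6 = 22/6 = 3.6667

Step 2 — sample variances and covariances s[i,j] = (1/(n-1)) · Σ_k (x_{k,i} - mean_i) · (x_{k,j} - mean_j), with n-1 = 5:
  s[A,A] = ((1.8333)·(1.8333) + (2.8333)·(2.8333) + (2.8333)·(2.8333) + (-2.1667)·(-2.1667) + (-1.1667)·(-1.1667) + (-4.1667)·(-4.1667)) / 5 = 42.8333/5 = 8.5667
  s[A,B] = ((1.8333)·(3.3333) + (2.8333)·(2.3333) + (2.8333)·(-0.6667) + (-2.1667)·(-1.6667) + (-1.1667)·(-2.6667) + (-4.1667)·(-0.6667)) / 5 = 20.3333/5 = 4.0667
  s[B,B] = ((3.3333)·(3.3333) + (2.3333)·(2.3333) + (-0.6667)·(-0.6667) + (-1.6667)·(-1.6667) + (-2.6667)·(-2.6667) + (-0.6667)·(-0.6667)) / 5 = 27.3333/5 = 5.4667
  Sample standard deviations s_i = √(s[i,i]):
  s(A) = √(8.5667) = 2.9269
  s(B) = √(5.4667) = 2.3381

Step 3 — r_{ij} = s_{ij} / (s_i · s_j):
  r[A,A] = 1 (diagonal).
  r[A,B] = 4.0667 / (2.9269 · 2.3381) = 4.0667 / 6.8433 = 0.5943
  r[B,B] = 1 (diagonal).

R is symmetric with unit diagonal. Assembling:

R = [[1, 0.5943],
 [0.5943, 1]]


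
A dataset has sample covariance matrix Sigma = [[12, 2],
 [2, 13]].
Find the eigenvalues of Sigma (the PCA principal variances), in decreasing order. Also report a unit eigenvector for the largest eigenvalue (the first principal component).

Step 1 — characteristic polynomial of 2×2 Sigma:
  det(Sigma - λI) = λ² - trace · λ + det = 0.
  trace = 12 + 13 = 25, det = 12·13 - (2)² = 152.
Step 2 — discriminant:
  Δ = trace² - 4·det = 625 - 608 = 17.
Step 3 — eigenvalues:
  λ = (trace ± √Δ)/2 = (25 ± 4.1231)/2,
  λ_1 = 14.5616,  λ_2 = 10.4384.

Step 4 — unit eigenvector for λ_1: solve (Sigma - λ_1 I)v = 0. First row:
  (12 - 14.5616)·v_x + (2)·v_y = 0, i.e. (-2.5616)·v_x + (2)·v_y = 0,
  so v ∝ (b, λ_1 - a) = (2, 2.5616) = u.
  ||u|| = √((2)² + (2.5616)²) = √(10.5616) ≈ 3.2499,
  v_1 = u/||u|| ≈ (0.6154, 0.7882) (||v_1|| = 1).

λ_1 = 14.5616,  λ_2 = 10.4384;  v_1 ≈ (0.6154, 0.7882)


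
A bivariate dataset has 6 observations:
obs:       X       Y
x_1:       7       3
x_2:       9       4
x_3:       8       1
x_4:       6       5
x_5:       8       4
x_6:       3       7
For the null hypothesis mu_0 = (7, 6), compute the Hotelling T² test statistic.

Step 1 — sample mean vector:
  mean(X) = (7 + 9 + 8 + 6 + 8 + 3) / 6 = 41/6 = 6.8333
  mean(Y) = (3 + 4 + 1 + 5 + 4 + 7) / 6 = 24/6 = 4
  x̄ = (6.8333, 4),  deviation x̄ - mu_0 = (6.8333, 4) - (7, 6) = (-0.1667, -2).

Step 2 — sample covariance matrix, S[i,j] = (1/(n-1)) · Σ_k (x_{k,i} - mean_i) · (x_{k,j} - mean_j), divisor n-1 = 5:
  S[X,X] = ((0.1667)·(0.1667) + (2.1667)·(2.1667) + (1.1667)·(1.1667) + (-0.8333)·(-0.8333) + (1.1667)·(1.1667) + (-3.8333)·(-3.8333)) / 5 = 22.8333/5 = 4.5667
  S[X,Y] = ((0.1667)·(-1) + (2.1667)·(0) + (1.1667)·(-3) + (-0.8333)·(1) + (1.1667)·(0) + (-3.8333)·(3)) / 5 = -16/5 = -3.2
  S[Y,Y] = ((-1)·(-1) + (0)·(0) + (-3)·(-3) + (1)·(1) + (0)·(0) + (3)·(3)) / 5 = 20/5 = 4
  S = [[4.5667, -3.2],
 [-3.2, 4]].

Step 3 — invert S. det(S) = 4.5667·4 - (-3.2)² = 8.0267.
  S^{-1} = (1/det) · [[d, -b], [-b, a]] = [[0.4983, 0.3987],
 [0.3987, 0.5689]].

Step 4 — quadratic form (x̄ - mu_0)^T · S^{-1} · (x̄ - mu_0):
  S^{-1} · (x̄ - mu_0) = (-0.8804, -1.2043),
  (x̄ - mu_0)^T · [...] = (-0.1667)·(-0.8804) + (-2)·(-1.2043) = 2.5554.

Step 5 — scale by n: T² = 6 · 2.5554 = 15.3322.

T² ≈ 15.3322


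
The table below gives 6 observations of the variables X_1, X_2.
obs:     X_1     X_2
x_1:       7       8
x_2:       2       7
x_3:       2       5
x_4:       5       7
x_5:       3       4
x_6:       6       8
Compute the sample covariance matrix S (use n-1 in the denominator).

Step 1 — column means:
  mean(X_1) = (7 + 2 + 2 + 5 + 3 + 6) / 6 = 25/6 = 4.1667
  mean(X_2) = (8 + 7 + 5 + 7 + 4 + 8) / 6 = 39/6 = 6.5

Step 2 — sample covariance S[i,j] = (1/(n-1)) · Σ_k (x_{k,i} - mean_i) · (x_{k,j} - mean_j), with n-1 = 5.
  S[X_1,X_1] = ((2.8333)·(2.8333) + (-2.1667)·(-2.1667) + (-2.1667)·(-2.1667) + (0.8333)·(0.8333) + (-1.1667)·(-1.1667) + (1.8333)·(1.8333)) / 5 = 22.8333/5 = 4.5667
  S[X_1,X_2] = ((2.8333)·(1.5) + (-2.1667)·(0.5) + (-2.1667)·(-1.5) + (0.8333)·(0.5) + (-1.1667)·(-2.5) + (1.8333)·(1.5)) / 5 = 12.5/5 = 2.5
  S[X_2,X_2] = ((1.5)·(1.5) + (0.5)·(0.5) + (-1.5)·(-1.5) + (0.5)·(0.5) + (-2.5)·(-2.5) + (1.5)·(1.5)) / 5 = 13.5/5 = 2.7

S is symmetric (S[j,i] = S[i,j]). Assembling:

S = [[4.5667, 2.5],
 [2.5, 2.7]]


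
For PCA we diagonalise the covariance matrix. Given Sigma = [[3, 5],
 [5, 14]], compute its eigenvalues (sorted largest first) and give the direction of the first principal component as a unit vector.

Step 1 — characteristic polynomial of 2×2 Sigma:
  det(Sigma - λI) = λ² - trace · λ + det = 0.
  trace = 3 + 14 = 17, det = 3·14 - (5)² = 17.
Step 2 — discriminant:
  Δ = trace² - 4·det = 289 - 68 = 221.
Step 3 — eigenvalues:
  λ = (trace ± √Δ)/2 = (17 ± 14.8661)/2,
  λ_1 = 15.933,  λ_2 = 1.067.

Step 4 — unit eigenvector for λ_1: solve (Sigma - λ_1 I)v = 0. First row:
  (3 - 15.933)·v_x + (5)·v_y = 0, i.e. (-12.933)·v_x + (5)·v_y = 0,
  so v ∝ (b, λ_1 - a) = (5, 12.933) = u.
  ||u|| = √((5)² + (12.933)²) = √(192.2634) ≈ 13.8659,
  v_1 = u/||u|| ≈ (0.3606, 0.9327) (||v_1|| = 1).

λ_1 = 15.933,  λ_2 = 1.067;  v_1 ≈ (0.3606, 0.9327)


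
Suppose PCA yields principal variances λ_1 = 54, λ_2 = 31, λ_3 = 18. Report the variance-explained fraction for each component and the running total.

Step 1 — total variance = trace(Sigma) = Σ λ_i = 54 + 31 + 18 = 103.

Step 2 — fraction explained by component i = λ_i / Σ λ:
  PC1: 54/103 = 0.5243
  PC2: 31/103 = 0.301
  PC3: 18/103 = 0.1748

Step 3 — cumulative fraction after k components = (λ_1 + ... + λ_k) / Σ λ:
  k = 1: 54/103 = 0.5243
  k = 2: (54 + 31)/103 = 85/103 = 0.8252
  k = 3: (54 + 31 + 18)/103 = 103/103 = 1

Summary (fraction, with percent):

explained: PC1 0.5243 (52.43%), PC2 0.301 (30.1%), PC3 0.1748 (17.48%);  cumulative: 0.5243, 0.8252, 1


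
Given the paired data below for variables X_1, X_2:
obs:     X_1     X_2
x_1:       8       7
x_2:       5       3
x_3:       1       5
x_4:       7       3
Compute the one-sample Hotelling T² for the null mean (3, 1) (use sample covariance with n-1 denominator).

Step 1 — sample mean vector:
  mean(X_1) = (8 + 5 + 1 + 7) / 4 = 21/4 = 5.25
  mean(X_2) = (7 + 3 + 5 + 3) / 4 = 18/4 = 4.5
  x̄ = (5.25, 4.5),  deviation x̄ - mu_0 = (5.25, 4.5) - (3, 1) = (2.25, 3.5).

Step 2 — sample covariance matrix, S[i,j] = (1/(n-1)) · Σ_k (x_{k,i} - mean_i) · (x_{k,j} - mean_j), divisor n-1 = 3:
  S[X_1,X_1] = ((2.75)·(2.75) + (-0.25)·(-0.25) + (-4.25)·(-4.25) + (1.75)·(1.75)) / 3 = 28.75/3 = 9.5833
  S[X_1,X_2] = ((2.75)·(2.5) + (-0.25)·(-1.5) + (-4.25)·(0.5) + (1.75)·(-1.5)) / 3 = 2.5/3 = 0.8333
  S[X_2,X_2] = ((2.5)·(2.5) + (-1.5)·(-1.5) + (0.5)·(0.5) + (-1.5)·(-1.5)) / 3 = 11/3 = 3.6667
  S = [[9.5833, 0.8333],
 [0.8333, 3.6667]].

Step 3 — invert S. det(S) = 9.5833·3.6667 - (0.8333)² = 34.4444.
  S^{-1} = (1/det) · [[d, -b], [-b, a]] = [[0.1065, -0.0242],
 [-0.0242, 0.2782]].

Step 4 — quadratic form (x̄ - mu_0)^T · S^{-1} · (x̄ - mu_0):
  S^{-1} · (x̄ - mu_0) = (0.1548, 0.9194),
  (x̄ - mu_0)^T · [...] = (2.25)·(0.1548) + (3.5)·(0.9194) = 3.5661.

Step 5 — scale by n: T² = 4 · 3.5661 = 14.2645.

T² ≈ 14.2645
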